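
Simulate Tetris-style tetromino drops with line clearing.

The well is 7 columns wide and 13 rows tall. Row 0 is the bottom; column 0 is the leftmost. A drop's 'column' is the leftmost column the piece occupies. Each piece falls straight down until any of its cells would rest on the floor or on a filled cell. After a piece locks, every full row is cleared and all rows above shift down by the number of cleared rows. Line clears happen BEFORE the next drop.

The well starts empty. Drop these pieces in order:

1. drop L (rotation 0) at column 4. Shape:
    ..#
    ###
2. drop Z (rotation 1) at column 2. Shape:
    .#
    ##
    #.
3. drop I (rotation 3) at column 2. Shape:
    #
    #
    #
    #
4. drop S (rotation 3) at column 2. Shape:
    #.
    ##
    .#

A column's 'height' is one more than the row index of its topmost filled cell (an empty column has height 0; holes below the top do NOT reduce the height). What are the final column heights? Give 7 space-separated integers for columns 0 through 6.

Answer: 0 0 8 7 1 1 2

Derivation:
Drop 1: L rot0 at col 4 lands with bottom-row=0; cleared 0 line(s) (total 0); column heights now [0 0 0 0 1 1 2], max=2
Drop 2: Z rot1 at col 2 lands with bottom-row=0; cleared 0 line(s) (total 0); column heights now [0 0 2 3 1 1 2], max=3
Drop 3: I rot3 at col 2 lands with bottom-row=2; cleared 0 line(s) (total 0); column heights now [0 0 6 3 1 1 2], max=6
Drop 4: S rot3 at col 2 lands with bottom-row=5; cleared 0 line(s) (total 0); column heights now [0 0 8 7 1 1 2], max=8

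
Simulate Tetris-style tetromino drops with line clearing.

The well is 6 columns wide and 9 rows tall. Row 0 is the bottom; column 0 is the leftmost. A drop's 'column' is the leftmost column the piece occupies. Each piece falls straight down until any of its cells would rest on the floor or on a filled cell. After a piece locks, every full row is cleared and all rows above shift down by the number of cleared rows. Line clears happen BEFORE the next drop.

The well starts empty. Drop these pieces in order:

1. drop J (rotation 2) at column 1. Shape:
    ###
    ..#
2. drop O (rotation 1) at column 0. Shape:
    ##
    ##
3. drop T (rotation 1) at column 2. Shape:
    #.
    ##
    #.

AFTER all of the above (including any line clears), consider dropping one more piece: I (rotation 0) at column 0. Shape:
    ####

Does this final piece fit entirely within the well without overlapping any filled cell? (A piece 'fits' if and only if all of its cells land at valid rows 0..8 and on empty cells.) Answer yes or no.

Answer: yes

Derivation:
Drop 1: J rot2 at col 1 lands with bottom-row=0; cleared 0 line(s) (total 0); column heights now [0 2 2 2 0 0], max=2
Drop 2: O rot1 at col 0 lands with bottom-row=2; cleared 0 line(s) (total 0); column heights now [4 4 2 2 0 0], max=4
Drop 3: T rot1 at col 2 lands with bottom-row=2; cleared 0 line(s) (total 0); column heights now [4 4 5 4 0 0], max=5
Test piece I rot0 at col 0 (width 4): heights before test = [4 4 5 4 0 0]; fits = True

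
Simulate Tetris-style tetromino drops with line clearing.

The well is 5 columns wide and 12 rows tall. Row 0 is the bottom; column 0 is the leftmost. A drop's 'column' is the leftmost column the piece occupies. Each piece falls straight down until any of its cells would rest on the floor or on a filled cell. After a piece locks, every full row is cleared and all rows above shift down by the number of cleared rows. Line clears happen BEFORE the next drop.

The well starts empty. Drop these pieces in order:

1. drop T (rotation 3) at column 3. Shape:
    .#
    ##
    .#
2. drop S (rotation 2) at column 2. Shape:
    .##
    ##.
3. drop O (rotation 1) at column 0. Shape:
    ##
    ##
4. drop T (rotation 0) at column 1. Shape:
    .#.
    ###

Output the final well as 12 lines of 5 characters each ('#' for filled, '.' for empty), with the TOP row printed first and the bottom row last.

Drop 1: T rot3 at col 3 lands with bottom-row=0; cleared 0 line(s) (total 0); column heights now [0 0 0 2 3], max=3
Drop 2: S rot2 at col 2 lands with bottom-row=2; cleared 0 line(s) (total 0); column heights now [0 0 3 4 4], max=4
Drop 3: O rot1 at col 0 lands with bottom-row=0; cleared 0 line(s) (total 0); column heights now [2 2 3 4 4], max=4
Drop 4: T rot0 at col 1 lands with bottom-row=4; cleared 0 line(s) (total 0); column heights now [2 5 6 5 4], max=6

Answer: .....
.....
.....
.....
.....
.....
..#..
.###.
...##
..###
##.##
##..#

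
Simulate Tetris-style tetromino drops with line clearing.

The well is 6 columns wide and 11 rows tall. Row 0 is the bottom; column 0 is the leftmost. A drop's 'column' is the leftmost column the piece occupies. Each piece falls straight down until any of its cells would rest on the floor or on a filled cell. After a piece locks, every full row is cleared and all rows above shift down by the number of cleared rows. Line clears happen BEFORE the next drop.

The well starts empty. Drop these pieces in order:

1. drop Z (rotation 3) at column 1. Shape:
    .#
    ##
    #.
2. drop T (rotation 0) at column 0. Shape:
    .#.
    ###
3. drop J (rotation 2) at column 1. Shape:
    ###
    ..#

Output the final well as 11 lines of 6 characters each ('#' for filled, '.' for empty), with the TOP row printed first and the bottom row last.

Answer: ......
......
......
......
......
.###..
.#.#..
###...
..#...
.##...
.#....

Derivation:
Drop 1: Z rot3 at col 1 lands with bottom-row=0; cleared 0 line(s) (total 0); column heights now [0 2 3 0 0 0], max=3
Drop 2: T rot0 at col 0 lands with bottom-row=3; cleared 0 line(s) (total 0); column heights now [4 5 4 0 0 0], max=5
Drop 3: J rot2 at col 1 lands with bottom-row=4; cleared 0 line(s) (total 0); column heights now [4 6 6 6 0 0], max=6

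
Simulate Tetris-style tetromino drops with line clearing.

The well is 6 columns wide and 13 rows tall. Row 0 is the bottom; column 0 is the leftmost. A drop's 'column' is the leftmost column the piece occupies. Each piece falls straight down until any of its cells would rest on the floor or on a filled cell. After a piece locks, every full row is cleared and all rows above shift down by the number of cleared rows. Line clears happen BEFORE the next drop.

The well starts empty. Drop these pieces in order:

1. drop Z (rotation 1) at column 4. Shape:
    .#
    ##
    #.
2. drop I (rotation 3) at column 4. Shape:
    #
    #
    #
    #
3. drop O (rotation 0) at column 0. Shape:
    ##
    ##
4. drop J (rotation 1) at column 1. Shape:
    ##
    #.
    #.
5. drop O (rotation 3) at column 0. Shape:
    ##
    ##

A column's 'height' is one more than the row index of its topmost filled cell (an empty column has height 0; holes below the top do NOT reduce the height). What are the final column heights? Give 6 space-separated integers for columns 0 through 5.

Answer: 7 7 5 0 6 3

Derivation:
Drop 1: Z rot1 at col 4 lands with bottom-row=0; cleared 0 line(s) (total 0); column heights now [0 0 0 0 2 3], max=3
Drop 2: I rot3 at col 4 lands with bottom-row=2; cleared 0 line(s) (total 0); column heights now [0 0 0 0 6 3], max=6
Drop 3: O rot0 at col 0 lands with bottom-row=0; cleared 0 line(s) (total 0); column heights now [2 2 0 0 6 3], max=6
Drop 4: J rot1 at col 1 lands with bottom-row=2; cleared 0 line(s) (total 0); column heights now [2 5 5 0 6 3], max=6
Drop 5: O rot3 at col 0 lands with bottom-row=5; cleared 0 line(s) (total 0); column heights now [7 7 5 0 6 3], max=7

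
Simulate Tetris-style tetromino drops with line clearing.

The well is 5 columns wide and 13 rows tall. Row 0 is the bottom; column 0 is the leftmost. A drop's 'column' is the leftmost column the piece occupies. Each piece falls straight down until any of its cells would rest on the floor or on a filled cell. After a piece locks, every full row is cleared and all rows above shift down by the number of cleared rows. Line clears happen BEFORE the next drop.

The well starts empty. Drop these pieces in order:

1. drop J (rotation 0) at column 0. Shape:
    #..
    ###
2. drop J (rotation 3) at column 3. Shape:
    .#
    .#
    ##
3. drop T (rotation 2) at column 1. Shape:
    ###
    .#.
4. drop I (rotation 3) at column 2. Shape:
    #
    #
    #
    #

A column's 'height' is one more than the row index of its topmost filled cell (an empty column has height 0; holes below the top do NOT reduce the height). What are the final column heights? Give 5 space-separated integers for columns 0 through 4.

Drop 1: J rot0 at col 0 lands with bottom-row=0; cleared 0 line(s) (total 0); column heights now [2 1 1 0 0], max=2
Drop 2: J rot3 at col 3 lands with bottom-row=0; cleared 1 line(s) (total 1); column heights now [1 0 0 0 2], max=2
Drop 3: T rot2 at col 1 lands with bottom-row=0; cleared 0 line(s) (total 1); column heights now [1 2 2 2 2], max=2
Drop 4: I rot3 at col 2 lands with bottom-row=2; cleared 0 line(s) (total 1); column heights now [1 2 6 2 2], max=6

Answer: 1 2 6 2 2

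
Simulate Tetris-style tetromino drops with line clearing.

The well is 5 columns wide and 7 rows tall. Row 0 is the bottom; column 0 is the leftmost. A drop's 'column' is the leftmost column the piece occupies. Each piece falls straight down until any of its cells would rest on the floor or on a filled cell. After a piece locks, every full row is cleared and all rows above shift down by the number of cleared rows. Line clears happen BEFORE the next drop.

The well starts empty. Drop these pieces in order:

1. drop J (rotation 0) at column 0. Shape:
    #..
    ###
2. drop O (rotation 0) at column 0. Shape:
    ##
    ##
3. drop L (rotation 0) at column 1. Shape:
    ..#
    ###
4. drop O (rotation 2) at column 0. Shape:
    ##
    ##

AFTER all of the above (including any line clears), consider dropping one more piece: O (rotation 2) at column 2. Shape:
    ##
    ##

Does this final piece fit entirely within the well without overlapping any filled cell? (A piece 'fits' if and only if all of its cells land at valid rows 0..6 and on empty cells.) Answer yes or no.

Drop 1: J rot0 at col 0 lands with bottom-row=0; cleared 0 line(s) (total 0); column heights now [2 1 1 0 0], max=2
Drop 2: O rot0 at col 0 lands with bottom-row=2; cleared 0 line(s) (total 0); column heights now [4 4 1 0 0], max=4
Drop 3: L rot0 at col 1 lands with bottom-row=4; cleared 0 line(s) (total 0); column heights now [4 5 5 6 0], max=6
Drop 4: O rot2 at col 0 lands with bottom-row=5; cleared 0 line(s) (total 0); column heights now [7 7 5 6 0], max=7
Test piece O rot2 at col 2 (width 2): heights before test = [7 7 5 6 0]; fits = False

Answer: no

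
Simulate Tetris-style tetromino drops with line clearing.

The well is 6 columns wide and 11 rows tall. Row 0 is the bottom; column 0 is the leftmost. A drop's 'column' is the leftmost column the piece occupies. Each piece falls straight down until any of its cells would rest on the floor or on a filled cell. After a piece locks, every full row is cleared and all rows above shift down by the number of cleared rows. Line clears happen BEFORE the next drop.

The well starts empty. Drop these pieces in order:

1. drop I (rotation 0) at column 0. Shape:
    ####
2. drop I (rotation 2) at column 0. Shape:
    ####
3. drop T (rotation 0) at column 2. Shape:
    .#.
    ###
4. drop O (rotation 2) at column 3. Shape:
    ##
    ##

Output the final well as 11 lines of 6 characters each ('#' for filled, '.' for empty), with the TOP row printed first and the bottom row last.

Drop 1: I rot0 at col 0 lands with bottom-row=0; cleared 0 line(s) (total 0); column heights now [1 1 1 1 0 0], max=1
Drop 2: I rot2 at col 0 lands with bottom-row=1; cleared 0 line(s) (total 0); column heights now [2 2 2 2 0 0], max=2
Drop 3: T rot0 at col 2 lands with bottom-row=2; cleared 0 line(s) (total 0); column heights now [2 2 3 4 3 0], max=4
Drop 4: O rot2 at col 3 lands with bottom-row=4; cleared 0 line(s) (total 0); column heights now [2 2 3 6 6 0], max=6

Answer: ......
......
......
......
......
...##.
...##.
...#..
..###.
####..
####..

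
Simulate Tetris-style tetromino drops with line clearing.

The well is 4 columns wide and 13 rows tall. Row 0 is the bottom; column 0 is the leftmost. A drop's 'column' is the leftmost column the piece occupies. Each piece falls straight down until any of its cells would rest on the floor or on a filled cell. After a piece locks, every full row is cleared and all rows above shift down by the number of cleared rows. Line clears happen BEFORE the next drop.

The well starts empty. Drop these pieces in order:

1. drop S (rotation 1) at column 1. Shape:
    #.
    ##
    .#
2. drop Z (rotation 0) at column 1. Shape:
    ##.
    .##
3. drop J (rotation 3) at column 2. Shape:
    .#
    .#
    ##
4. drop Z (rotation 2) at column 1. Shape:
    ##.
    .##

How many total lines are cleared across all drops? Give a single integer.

Drop 1: S rot1 at col 1 lands with bottom-row=0; cleared 0 line(s) (total 0); column heights now [0 3 2 0], max=3
Drop 2: Z rot0 at col 1 lands with bottom-row=2; cleared 0 line(s) (total 0); column heights now [0 4 4 3], max=4
Drop 3: J rot3 at col 2 lands with bottom-row=4; cleared 0 line(s) (total 0); column heights now [0 4 5 7], max=7
Drop 4: Z rot2 at col 1 lands with bottom-row=7; cleared 0 line(s) (total 0); column heights now [0 9 9 8], max=9

Answer: 0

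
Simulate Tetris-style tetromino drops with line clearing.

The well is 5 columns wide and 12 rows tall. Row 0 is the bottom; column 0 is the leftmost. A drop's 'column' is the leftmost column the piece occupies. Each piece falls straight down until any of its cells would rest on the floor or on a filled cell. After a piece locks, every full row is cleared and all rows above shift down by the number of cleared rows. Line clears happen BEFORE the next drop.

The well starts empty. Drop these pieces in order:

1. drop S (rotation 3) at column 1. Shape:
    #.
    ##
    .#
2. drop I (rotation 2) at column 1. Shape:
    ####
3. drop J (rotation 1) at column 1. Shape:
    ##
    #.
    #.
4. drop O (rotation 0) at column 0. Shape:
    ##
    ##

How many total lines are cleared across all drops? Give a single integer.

Drop 1: S rot3 at col 1 lands with bottom-row=0; cleared 0 line(s) (total 0); column heights now [0 3 2 0 0], max=3
Drop 2: I rot2 at col 1 lands with bottom-row=3; cleared 0 line(s) (total 0); column heights now [0 4 4 4 4], max=4
Drop 3: J rot1 at col 1 lands with bottom-row=4; cleared 0 line(s) (total 0); column heights now [0 7 7 4 4], max=7
Drop 4: O rot0 at col 0 lands with bottom-row=7; cleared 0 line(s) (total 0); column heights now [9 9 7 4 4], max=9

Answer: 0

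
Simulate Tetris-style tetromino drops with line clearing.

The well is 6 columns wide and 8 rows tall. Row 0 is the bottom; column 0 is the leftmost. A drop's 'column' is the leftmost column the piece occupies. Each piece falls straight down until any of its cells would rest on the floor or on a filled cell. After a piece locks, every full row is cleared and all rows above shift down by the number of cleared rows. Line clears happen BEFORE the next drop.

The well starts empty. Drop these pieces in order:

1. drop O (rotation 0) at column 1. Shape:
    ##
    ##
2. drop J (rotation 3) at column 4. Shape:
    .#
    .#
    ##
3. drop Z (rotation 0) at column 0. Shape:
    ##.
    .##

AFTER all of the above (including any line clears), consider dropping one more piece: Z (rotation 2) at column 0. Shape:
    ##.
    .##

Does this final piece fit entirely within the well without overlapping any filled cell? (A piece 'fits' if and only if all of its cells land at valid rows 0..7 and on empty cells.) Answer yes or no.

Answer: yes

Derivation:
Drop 1: O rot0 at col 1 lands with bottom-row=0; cleared 0 line(s) (total 0); column heights now [0 2 2 0 0 0], max=2
Drop 2: J rot3 at col 4 lands with bottom-row=0; cleared 0 line(s) (total 0); column heights now [0 2 2 0 1 3], max=3
Drop 3: Z rot0 at col 0 lands with bottom-row=2; cleared 0 line(s) (total 0); column heights now [4 4 3 0 1 3], max=4
Test piece Z rot2 at col 0 (width 3): heights before test = [4 4 3 0 1 3]; fits = True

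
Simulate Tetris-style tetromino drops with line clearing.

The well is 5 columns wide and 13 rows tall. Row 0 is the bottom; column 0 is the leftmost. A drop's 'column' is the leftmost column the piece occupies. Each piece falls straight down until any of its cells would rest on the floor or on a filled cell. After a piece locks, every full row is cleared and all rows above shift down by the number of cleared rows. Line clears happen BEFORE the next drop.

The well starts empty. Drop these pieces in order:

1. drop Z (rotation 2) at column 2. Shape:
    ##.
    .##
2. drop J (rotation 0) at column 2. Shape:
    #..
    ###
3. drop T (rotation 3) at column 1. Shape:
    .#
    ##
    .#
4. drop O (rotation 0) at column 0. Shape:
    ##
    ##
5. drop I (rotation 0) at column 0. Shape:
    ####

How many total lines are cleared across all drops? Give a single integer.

Drop 1: Z rot2 at col 2 lands with bottom-row=0; cleared 0 line(s) (total 0); column heights now [0 0 2 2 1], max=2
Drop 2: J rot0 at col 2 lands with bottom-row=2; cleared 0 line(s) (total 0); column heights now [0 0 4 3 3], max=4
Drop 3: T rot3 at col 1 lands with bottom-row=4; cleared 0 line(s) (total 0); column heights now [0 6 7 3 3], max=7
Drop 4: O rot0 at col 0 lands with bottom-row=6; cleared 0 line(s) (total 0); column heights now [8 8 7 3 3], max=8
Drop 5: I rot0 at col 0 lands with bottom-row=8; cleared 0 line(s) (total 0); column heights now [9 9 9 9 3], max=9

Answer: 0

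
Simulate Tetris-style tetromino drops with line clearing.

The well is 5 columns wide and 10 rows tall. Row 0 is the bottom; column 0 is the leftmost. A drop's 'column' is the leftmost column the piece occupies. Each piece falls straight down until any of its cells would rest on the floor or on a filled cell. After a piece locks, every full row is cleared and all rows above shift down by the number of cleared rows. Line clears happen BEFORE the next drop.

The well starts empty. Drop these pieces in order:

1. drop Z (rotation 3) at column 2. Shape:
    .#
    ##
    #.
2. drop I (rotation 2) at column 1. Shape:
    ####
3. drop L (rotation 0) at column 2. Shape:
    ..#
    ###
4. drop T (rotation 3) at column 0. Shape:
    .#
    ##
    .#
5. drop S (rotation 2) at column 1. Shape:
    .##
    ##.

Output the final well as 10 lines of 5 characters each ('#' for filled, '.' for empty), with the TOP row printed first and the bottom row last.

Drop 1: Z rot3 at col 2 lands with bottom-row=0; cleared 0 line(s) (total 0); column heights now [0 0 2 3 0], max=3
Drop 2: I rot2 at col 1 lands with bottom-row=3; cleared 0 line(s) (total 0); column heights now [0 4 4 4 4], max=4
Drop 3: L rot0 at col 2 lands with bottom-row=4; cleared 0 line(s) (total 0); column heights now [0 4 5 5 6], max=6
Drop 4: T rot3 at col 0 lands with bottom-row=4; cleared 0 line(s) (total 0); column heights now [6 7 5 5 6], max=7
Drop 5: S rot2 at col 1 lands with bottom-row=7; cleared 0 line(s) (total 0); column heights now [6 8 9 9 6], max=9

Answer: .....
..##.
.##..
.#...
##..#
.####
.####
...#.
..##.
..#..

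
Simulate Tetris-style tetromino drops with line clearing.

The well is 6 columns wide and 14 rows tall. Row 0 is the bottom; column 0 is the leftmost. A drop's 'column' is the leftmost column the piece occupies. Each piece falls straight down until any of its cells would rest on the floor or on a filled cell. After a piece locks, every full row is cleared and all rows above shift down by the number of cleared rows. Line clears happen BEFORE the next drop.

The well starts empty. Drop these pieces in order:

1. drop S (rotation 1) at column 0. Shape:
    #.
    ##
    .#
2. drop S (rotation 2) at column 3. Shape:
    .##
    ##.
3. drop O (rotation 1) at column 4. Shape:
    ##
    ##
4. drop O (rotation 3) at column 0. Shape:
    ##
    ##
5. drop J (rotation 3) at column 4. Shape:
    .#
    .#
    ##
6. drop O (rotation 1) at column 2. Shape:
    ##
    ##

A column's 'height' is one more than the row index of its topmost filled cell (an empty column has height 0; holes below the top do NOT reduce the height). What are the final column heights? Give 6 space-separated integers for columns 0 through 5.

Drop 1: S rot1 at col 0 lands with bottom-row=0; cleared 0 line(s) (total 0); column heights now [3 2 0 0 0 0], max=3
Drop 2: S rot2 at col 3 lands with bottom-row=0; cleared 0 line(s) (total 0); column heights now [3 2 0 1 2 2], max=3
Drop 3: O rot1 at col 4 lands with bottom-row=2; cleared 0 line(s) (total 0); column heights now [3 2 0 1 4 4], max=4
Drop 4: O rot3 at col 0 lands with bottom-row=3; cleared 0 line(s) (total 0); column heights now [5 5 0 1 4 4], max=5
Drop 5: J rot3 at col 4 lands with bottom-row=4; cleared 0 line(s) (total 0); column heights now [5 5 0 1 5 7], max=7
Drop 6: O rot1 at col 2 lands with bottom-row=1; cleared 1 line(s) (total 1); column heights now [4 4 2 2 4 6], max=6

Answer: 4 4 2 2 4 6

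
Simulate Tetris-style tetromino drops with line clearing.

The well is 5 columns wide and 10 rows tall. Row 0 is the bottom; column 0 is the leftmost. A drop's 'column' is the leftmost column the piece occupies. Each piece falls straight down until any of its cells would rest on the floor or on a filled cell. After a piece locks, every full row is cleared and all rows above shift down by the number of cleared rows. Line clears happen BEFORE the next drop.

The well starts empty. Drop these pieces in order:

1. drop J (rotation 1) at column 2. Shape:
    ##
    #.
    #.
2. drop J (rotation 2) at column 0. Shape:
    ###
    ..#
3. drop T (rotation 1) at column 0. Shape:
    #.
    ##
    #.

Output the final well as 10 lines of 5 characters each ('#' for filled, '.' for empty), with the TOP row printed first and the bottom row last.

Drop 1: J rot1 at col 2 lands with bottom-row=0; cleared 0 line(s) (total 0); column heights now [0 0 3 3 0], max=3
Drop 2: J rot2 at col 0 lands with bottom-row=3; cleared 0 line(s) (total 0); column heights now [5 5 5 3 0], max=5
Drop 3: T rot1 at col 0 lands with bottom-row=5; cleared 0 line(s) (total 0); column heights now [8 7 5 3 0], max=8

Answer: .....
.....
#....
##...
#....
###..
..#..
..##.
..#..
..#..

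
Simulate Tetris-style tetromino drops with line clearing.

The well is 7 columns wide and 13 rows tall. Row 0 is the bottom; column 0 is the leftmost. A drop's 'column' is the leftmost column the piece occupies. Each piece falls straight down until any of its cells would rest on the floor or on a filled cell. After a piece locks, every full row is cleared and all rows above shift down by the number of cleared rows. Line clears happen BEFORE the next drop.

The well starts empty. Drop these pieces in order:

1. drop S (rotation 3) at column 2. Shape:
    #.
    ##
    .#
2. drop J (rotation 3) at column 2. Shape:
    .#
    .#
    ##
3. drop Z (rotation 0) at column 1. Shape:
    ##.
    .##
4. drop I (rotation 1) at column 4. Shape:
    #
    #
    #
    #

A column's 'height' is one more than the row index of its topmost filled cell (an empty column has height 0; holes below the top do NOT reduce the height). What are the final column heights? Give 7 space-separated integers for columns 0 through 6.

Drop 1: S rot3 at col 2 lands with bottom-row=0; cleared 0 line(s) (total 0); column heights now [0 0 3 2 0 0 0], max=3
Drop 2: J rot3 at col 2 lands with bottom-row=3; cleared 0 line(s) (total 0); column heights now [0 0 4 6 0 0 0], max=6
Drop 3: Z rot0 at col 1 lands with bottom-row=6; cleared 0 line(s) (total 0); column heights now [0 8 8 7 0 0 0], max=8
Drop 4: I rot1 at col 4 lands with bottom-row=0; cleared 0 line(s) (total 0); column heights now [0 8 8 7 4 0 0], max=8

Answer: 0 8 8 7 4 0 0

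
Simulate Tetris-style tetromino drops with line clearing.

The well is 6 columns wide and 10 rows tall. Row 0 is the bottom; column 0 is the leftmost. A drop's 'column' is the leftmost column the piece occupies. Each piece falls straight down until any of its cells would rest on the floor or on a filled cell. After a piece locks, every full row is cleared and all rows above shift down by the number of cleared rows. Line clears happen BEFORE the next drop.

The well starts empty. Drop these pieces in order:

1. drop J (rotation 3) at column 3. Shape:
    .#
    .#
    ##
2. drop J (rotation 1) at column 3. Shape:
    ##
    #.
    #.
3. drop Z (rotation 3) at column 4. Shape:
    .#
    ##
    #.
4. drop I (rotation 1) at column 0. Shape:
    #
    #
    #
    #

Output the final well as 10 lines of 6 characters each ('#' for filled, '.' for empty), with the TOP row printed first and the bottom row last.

Answer: ......
......
......
.....#
....##
....#.
#..##.
#..##.
#..##.
#..##.

Derivation:
Drop 1: J rot3 at col 3 lands with bottom-row=0; cleared 0 line(s) (total 0); column heights now [0 0 0 1 3 0], max=3
Drop 2: J rot1 at col 3 lands with bottom-row=1; cleared 0 line(s) (total 0); column heights now [0 0 0 4 4 0], max=4
Drop 3: Z rot3 at col 4 lands with bottom-row=4; cleared 0 line(s) (total 0); column heights now [0 0 0 4 6 7], max=7
Drop 4: I rot1 at col 0 lands with bottom-row=0; cleared 0 line(s) (total 0); column heights now [4 0 0 4 6 7], max=7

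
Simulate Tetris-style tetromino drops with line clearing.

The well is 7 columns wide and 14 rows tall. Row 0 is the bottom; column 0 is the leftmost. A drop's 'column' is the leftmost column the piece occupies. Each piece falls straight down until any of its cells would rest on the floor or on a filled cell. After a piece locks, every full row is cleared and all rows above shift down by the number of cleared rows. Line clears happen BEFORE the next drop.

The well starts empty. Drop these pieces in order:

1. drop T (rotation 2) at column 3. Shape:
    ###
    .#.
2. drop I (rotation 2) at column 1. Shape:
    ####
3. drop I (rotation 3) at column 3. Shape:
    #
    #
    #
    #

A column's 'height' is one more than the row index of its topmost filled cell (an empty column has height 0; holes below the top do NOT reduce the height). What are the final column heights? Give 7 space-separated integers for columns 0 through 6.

Answer: 0 3 3 7 3 2 0

Derivation:
Drop 1: T rot2 at col 3 lands with bottom-row=0; cleared 0 line(s) (total 0); column heights now [0 0 0 2 2 2 0], max=2
Drop 2: I rot2 at col 1 lands with bottom-row=2; cleared 0 line(s) (total 0); column heights now [0 3 3 3 3 2 0], max=3
Drop 3: I rot3 at col 3 lands with bottom-row=3; cleared 0 line(s) (total 0); column heights now [0 3 3 7 3 2 0], max=7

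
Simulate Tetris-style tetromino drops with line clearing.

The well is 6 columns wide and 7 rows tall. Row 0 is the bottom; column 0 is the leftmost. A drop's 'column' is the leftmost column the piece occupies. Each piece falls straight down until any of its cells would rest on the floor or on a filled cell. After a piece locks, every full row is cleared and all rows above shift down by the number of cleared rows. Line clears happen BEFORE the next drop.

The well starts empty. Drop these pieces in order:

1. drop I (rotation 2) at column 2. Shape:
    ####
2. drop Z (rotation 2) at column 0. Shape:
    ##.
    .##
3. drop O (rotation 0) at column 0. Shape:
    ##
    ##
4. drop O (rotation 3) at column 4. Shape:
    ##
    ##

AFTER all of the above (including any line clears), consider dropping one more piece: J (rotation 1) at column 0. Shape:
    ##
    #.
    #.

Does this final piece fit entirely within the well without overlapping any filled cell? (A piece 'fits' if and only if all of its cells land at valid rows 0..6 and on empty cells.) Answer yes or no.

Answer: no

Derivation:
Drop 1: I rot2 at col 2 lands with bottom-row=0; cleared 0 line(s) (total 0); column heights now [0 0 1 1 1 1], max=1
Drop 2: Z rot2 at col 0 lands with bottom-row=1; cleared 0 line(s) (total 0); column heights now [3 3 2 1 1 1], max=3
Drop 3: O rot0 at col 0 lands with bottom-row=3; cleared 0 line(s) (total 0); column heights now [5 5 2 1 1 1], max=5
Drop 4: O rot3 at col 4 lands with bottom-row=1; cleared 0 line(s) (total 0); column heights now [5 5 2 1 3 3], max=5
Test piece J rot1 at col 0 (width 2): heights before test = [5 5 2 1 3 3]; fits = False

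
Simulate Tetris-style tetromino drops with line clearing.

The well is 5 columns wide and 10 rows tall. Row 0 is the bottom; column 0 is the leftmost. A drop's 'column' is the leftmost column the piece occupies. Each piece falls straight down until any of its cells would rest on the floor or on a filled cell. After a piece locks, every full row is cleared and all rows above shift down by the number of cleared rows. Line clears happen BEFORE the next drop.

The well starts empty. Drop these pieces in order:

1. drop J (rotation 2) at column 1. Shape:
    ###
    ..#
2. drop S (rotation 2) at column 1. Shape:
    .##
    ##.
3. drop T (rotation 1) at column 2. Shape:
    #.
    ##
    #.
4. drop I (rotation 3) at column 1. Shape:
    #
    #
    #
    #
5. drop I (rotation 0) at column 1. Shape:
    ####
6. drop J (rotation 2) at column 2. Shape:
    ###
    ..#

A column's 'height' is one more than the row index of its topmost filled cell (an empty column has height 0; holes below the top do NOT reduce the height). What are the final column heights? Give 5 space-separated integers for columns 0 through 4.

Drop 1: J rot2 at col 1 lands with bottom-row=0; cleared 0 line(s) (total 0); column heights now [0 2 2 2 0], max=2
Drop 2: S rot2 at col 1 lands with bottom-row=2; cleared 0 line(s) (total 0); column heights now [0 3 4 4 0], max=4
Drop 3: T rot1 at col 2 lands with bottom-row=4; cleared 0 line(s) (total 0); column heights now [0 3 7 6 0], max=7
Drop 4: I rot3 at col 1 lands with bottom-row=3; cleared 0 line(s) (total 0); column heights now [0 7 7 6 0], max=7
Drop 5: I rot0 at col 1 lands with bottom-row=7; cleared 0 line(s) (total 0); column heights now [0 8 8 8 8], max=8
Drop 6: J rot2 at col 2 lands with bottom-row=8; cleared 0 line(s) (total 0); column heights now [0 8 10 10 10], max=10

Answer: 0 8 10 10 10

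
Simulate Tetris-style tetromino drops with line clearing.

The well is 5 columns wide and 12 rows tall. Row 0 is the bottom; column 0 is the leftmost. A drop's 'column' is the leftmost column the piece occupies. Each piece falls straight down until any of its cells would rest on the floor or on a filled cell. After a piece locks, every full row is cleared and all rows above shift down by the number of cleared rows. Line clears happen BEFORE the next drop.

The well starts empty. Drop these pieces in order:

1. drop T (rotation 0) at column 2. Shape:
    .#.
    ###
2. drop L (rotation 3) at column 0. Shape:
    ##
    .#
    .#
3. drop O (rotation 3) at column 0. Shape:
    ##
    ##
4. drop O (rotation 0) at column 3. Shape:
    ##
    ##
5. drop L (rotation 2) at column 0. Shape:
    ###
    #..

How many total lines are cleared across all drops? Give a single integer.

Drop 1: T rot0 at col 2 lands with bottom-row=0; cleared 0 line(s) (total 0); column heights now [0 0 1 2 1], max=2
Drop 2: L rot3 at col 0 lands with bottom-row=0; cleared 0 line(s) (total 0); column heights now [3 3 1 2 1], max=3
Drop 3: O rot3 at col 0 lands with bottom-row=3; cleared 0 line(s) (total 0); column heights now [5 5 1 2 1], max=5
Drop 4: O rot0 at col 3 lands with bottom-row=2; cleared 0 line(s) (total 0); column heights now [5 5 1 4 4], max=5
Drop 5: L rot2 at col 0 lands with bottom-row=5; cleared 0 line(s) (total 0); column heights now [7 7 7 4 4], max=7

Answer: 0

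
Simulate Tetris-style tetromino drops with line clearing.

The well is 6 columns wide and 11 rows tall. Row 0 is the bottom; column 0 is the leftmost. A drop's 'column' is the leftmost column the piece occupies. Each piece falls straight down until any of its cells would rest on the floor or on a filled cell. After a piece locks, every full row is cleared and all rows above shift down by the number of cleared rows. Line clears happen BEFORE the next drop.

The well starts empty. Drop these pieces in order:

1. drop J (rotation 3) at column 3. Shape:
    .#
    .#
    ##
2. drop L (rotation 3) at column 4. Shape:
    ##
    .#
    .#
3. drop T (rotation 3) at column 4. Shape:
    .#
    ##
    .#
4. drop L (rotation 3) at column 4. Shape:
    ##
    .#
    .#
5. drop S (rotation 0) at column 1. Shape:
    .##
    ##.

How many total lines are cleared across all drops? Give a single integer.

Answer: 0

Derivation:
Drop 1: J rot3 at col 3 lands with bottom-row=0; cleared 0 line(s) (total 0); column heights now [0 0 0 1 3 0], max=3
Drop 2: L rot3 at col 4 lands with bottom-row=1; cleared 0 line(s) (total 0); column heights now [0 0 0 1 4 4], max=4
Drop 3: T rot3 at col 4 lands with bottom-row=4; cleared 0 line(s) (total 0); column heights now [0 0 0 1 6 7], max=7
Drop 4: L rot3 at col 4 lands with bottom-row=7; cleared 0 line(s) (total 0); column heights now [0 0 0 1 10 10], max=10
Drop 5: S rot0 at col 1 lands with bottom-row=0; cleared 0 line(s) (total 0); column heights now [0 1 2 2 10 10], max=10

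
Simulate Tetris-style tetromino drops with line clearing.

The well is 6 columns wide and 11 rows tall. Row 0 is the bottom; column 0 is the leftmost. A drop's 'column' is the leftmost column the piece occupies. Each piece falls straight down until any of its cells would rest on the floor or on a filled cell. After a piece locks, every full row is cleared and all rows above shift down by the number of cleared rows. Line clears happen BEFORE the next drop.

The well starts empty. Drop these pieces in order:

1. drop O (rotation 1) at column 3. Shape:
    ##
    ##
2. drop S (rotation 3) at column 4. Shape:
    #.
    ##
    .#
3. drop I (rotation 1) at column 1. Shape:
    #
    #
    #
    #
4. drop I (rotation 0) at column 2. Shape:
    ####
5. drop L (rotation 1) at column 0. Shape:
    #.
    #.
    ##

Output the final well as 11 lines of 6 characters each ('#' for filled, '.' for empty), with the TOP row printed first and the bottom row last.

Answer: ......
......
......
......
......
#.....
#.....
.#..#.
.#..##
.#.###
.#.##.

Derivation:
Drop 1: O rot1 at col 3 lands with bottom-row=0; cleared 0 line(s) (total 0); column heights now [0 0 0 2 2 0], max=2
Drop 2: S rot3 at col 4 lands with bottom-row=1; cleared 0 line(s) (total 0); column heights now [0 0 0 2 4 3], max=4
Drop 3: I rot1 at col 1 lands with bottom-row=0; cleared 0 line(s) (total 0); column heights now [0 4 0 2 4 3], max=4
Drop 4: I rot0 at col 2 lands with bottom-row=4; cleared 0 line(s) (total 0); column heights now [0 4 5 5 5 5], max=5
Drop 5: L rot1 at col 0 lands with bottom-row=4; cleared 1 line(s) (total 1); column heights now [6 4 0 2 4 3], max=6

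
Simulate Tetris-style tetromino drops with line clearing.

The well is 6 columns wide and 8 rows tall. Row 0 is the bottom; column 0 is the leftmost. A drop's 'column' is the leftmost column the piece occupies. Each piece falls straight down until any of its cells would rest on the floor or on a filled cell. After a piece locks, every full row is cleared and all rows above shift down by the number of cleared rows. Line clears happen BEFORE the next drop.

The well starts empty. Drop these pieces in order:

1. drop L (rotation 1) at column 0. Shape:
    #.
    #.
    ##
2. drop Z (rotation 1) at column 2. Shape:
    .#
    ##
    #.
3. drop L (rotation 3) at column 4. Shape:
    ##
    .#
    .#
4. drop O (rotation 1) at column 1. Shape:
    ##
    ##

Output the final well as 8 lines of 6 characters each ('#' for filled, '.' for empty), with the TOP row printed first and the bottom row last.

Drop 1: L rot1 at col 0 lands with bottom-row=0; cleared 0 line(s) (total 0); column heights now [3 1 0 0 0 0], max=3
Drop 2: Z rot1 at col 2 lands with bottom-row=0; cleared 0 line(s) (total 0); column heights now [3 1 2 3 0 0], max=3
Drop 3: L rot3 at col 4 lands with bottom-row=0; cleared 0 line(s) (total 0); column heights now [3 1 2 3 3 3], max=3
Drop 4: O rot1 at col 1 lands with bottom-row=2; cleared 1 line(s) (total 1); column heights now [2 3 3 2 0 2], max=3

Answer: ......
......
......
......
......
.##...
#.##.#
###..#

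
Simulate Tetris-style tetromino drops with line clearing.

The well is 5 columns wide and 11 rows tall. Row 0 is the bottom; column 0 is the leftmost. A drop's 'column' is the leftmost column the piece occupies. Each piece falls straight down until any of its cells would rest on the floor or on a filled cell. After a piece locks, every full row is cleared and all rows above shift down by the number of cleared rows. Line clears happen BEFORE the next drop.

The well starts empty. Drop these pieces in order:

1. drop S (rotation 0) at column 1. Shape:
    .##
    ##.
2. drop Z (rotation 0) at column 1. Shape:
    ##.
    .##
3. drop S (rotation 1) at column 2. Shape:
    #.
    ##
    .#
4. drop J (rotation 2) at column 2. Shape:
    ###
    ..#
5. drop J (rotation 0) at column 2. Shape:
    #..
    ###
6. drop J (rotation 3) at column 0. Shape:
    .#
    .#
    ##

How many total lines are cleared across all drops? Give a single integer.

Drop 1: S rot0 at col 1 lands with bottom-row=0; cleared 0 line(s) (total 0); column heights now [0 1 2 2 0], max=2
Drop 2: Z rot0 at col 1 lands with bottom-row=2; cleared 0 line(s) (total 0); column heights now [0 4 4 3 0], max=4
Drop 3: S rot1 at col 2 lands with bottom-row=3; cleared 0 line(s) (total 0); column heights now [0 4 6 5 0], max=6
Drop 4: J rot2 at col 2 lands with bottom-row=5; cleared 0 line(s) (total 0); column heights now [0 4 7 7 7], max=7
Drop 5: J rot0 at col 2 lands with bottom-row=7; cleared 0 line(s) (total 0); column heights now [0 4 9 8 8], max=9
Drop 6: J rot3 at col 0 lands with bottom-row=4; cleared 0 line(s) (total 0); column heights now [5 7 9 8 8], max=9

Answer: 0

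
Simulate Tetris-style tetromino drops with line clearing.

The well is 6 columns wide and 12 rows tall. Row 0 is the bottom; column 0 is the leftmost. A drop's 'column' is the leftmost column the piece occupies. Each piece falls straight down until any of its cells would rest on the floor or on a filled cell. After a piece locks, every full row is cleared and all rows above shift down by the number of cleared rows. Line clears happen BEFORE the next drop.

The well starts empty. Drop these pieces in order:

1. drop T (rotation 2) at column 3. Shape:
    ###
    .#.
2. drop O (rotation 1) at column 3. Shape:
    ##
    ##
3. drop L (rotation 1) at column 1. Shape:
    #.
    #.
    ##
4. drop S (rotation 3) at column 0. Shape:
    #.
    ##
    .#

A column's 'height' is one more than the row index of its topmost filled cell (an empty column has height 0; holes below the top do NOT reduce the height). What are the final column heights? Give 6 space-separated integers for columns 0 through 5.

Drop 1: T rot2 at col 3 lands with bottom-row=0; cleared 0 line(s) (total 0); column heights now [0 0 0 2 2 2], max=2
Drop 2: O rot1 at col 3 lands with bottom-row=2; cleared 0 line(s) (total 0); column heights now [0 0 0 4 4 2], max=4
Drop 3: L rot1 at col 1 lands with bottom-row=0; cleared 0 line(s) (total 0); column heights now [0 3 1 4 4 2], max=4
Drop 4: S rot3 at col 0 lands with bottom-row=3; cleared 0 line(s) (total 0); column heights now [6 5 1 4 4 2], max=6

Answer: 6 5 1 4 4 2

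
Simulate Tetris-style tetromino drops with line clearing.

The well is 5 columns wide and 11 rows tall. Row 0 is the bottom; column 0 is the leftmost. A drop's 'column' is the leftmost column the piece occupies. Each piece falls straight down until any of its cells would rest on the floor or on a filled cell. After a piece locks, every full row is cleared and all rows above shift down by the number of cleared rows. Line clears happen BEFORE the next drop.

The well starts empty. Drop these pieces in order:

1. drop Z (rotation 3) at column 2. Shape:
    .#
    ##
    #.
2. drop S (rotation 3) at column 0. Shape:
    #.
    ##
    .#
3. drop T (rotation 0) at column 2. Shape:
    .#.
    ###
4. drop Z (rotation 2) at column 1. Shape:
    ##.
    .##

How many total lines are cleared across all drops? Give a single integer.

Answer: 0

Derivation:
Drop 1: Z rot3 at col 2 lands with bottom-row=0; cleared 0 line(s) (total 0); column heights now [0 0 2 3 0], max=3
Drop 2: S rot3 at col 0 lands with bottom-row=0; cleared 0 line(s) (total 0); column heights now [3 2 2 3 0], max=3
Drop 3: T rot0 at col 2 lands with bottom-row=3; cleared 0 line(s) (total 0); column heights now [3 2 4 5 4], max=5
Drop 4: Z rot2 at col 1 lands with bottom-row=5; cleared 0 line(s) (total 0); column heights now [3 7 7 6 4], max=7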